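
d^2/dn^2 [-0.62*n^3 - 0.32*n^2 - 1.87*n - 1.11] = -3.72*n - 0.64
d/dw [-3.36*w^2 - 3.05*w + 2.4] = -6.72*w - 3.05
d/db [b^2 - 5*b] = 2*b - 5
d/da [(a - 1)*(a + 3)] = 2*a + 2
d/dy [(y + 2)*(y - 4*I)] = 2*y + 2 - 4*I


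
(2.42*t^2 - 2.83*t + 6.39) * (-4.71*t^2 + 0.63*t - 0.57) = -11.3982*t^4 + 14.8539*t^3 - 33.2592*t^2 + 5.6388*t - 3.6423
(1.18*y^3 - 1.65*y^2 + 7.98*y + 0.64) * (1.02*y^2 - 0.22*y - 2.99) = 1.2036*y^5 - 1.9426*y^4 + 4.9744*y^3 + 3.8307*y^2 - 24.001*y - 1.9136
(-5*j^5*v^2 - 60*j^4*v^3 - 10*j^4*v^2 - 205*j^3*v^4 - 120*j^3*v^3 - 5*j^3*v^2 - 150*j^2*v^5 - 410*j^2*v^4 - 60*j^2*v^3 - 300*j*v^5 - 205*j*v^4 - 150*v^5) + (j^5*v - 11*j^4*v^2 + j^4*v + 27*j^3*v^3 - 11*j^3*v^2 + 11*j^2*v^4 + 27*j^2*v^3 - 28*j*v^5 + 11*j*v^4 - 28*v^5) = -5*j^5*v^2 + j^5*v - 60*j^4*v^3 - 21*j^4*v^2 + j^4*v - 205*j^3*v^4 - 93*j^3*v^3 - 16*j^3*v^2 - 150*j^2*v^5 - 399*j^2*v^4 - 33*j^2*v^3 - 328*j*v^5 - 194*j*v^4 - 178*v^5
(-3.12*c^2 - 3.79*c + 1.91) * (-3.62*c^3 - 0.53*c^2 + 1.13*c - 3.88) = 11.2944*c^5 + 15.3734*c^4 - 8.4311*c^3 + 6.8106*c^2 + 16.8635*c - 7.4108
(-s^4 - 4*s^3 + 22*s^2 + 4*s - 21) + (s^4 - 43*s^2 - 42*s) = -4*s^3 - 21*s^2 - 38*s - 21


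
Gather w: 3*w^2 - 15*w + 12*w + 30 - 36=3*w^2 - 3*w - 6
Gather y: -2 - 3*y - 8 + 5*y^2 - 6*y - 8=5*y^2 - 9*y - 18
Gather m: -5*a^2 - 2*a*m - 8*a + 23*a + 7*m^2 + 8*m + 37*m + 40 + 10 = -5*a^2 + 15*a + 7*m^2 + m*(45 - 2*a) + 50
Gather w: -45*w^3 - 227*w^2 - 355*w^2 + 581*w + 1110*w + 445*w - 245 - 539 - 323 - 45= -45*w^3 - 582*w^2 + 2136*w - 1152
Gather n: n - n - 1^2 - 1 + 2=0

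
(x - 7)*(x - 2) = x^2 - 9*x + 14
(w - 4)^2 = w^2 - 8*w + 16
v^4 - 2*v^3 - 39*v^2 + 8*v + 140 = (v - 7)*(v - 2)*(v + 2)*(v + 5)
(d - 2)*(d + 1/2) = d^2 - 3*d/2 - 1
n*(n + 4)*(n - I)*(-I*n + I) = -I*n^4 - n^3 - 3*I*n^3 - 3*n^2 + 4*I*n^2 + 4*n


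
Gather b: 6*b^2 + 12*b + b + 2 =6*b^2 + 13*b + 2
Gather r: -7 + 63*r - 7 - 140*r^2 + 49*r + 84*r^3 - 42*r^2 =84*r^3 - 182*r^2 + 112*r - 14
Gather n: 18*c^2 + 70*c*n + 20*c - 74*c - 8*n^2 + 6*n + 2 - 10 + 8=18*c^2 - 54*c - 8*n^2 + n*(70*c + 6)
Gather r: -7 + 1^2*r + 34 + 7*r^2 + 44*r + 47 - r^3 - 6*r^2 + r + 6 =-r^3 + r^2 + 46*r + 80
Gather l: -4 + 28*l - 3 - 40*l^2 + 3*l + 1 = -40*l^2 + 31*l - 6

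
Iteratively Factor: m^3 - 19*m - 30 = (m + 3)*(m^2 - 3*m - 10) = (m - 5)*(m + 3)*(m + 2)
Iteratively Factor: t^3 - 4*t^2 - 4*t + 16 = (t - 2)*(t^2 - 2*t - 8) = (t - 4)*(t - 2)*(t + 2)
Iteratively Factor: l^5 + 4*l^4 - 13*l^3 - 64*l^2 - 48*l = (l)*(l^4 + 4*l^3 - 13*l^2 - 64*l - 48) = l*(l + 3)*(l^3 + l^2 - 16*l - 16) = l*(l - 4)*(l + 3)*(l^2 + 5*l + 4) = l*(l - 4)*(l + 3)*(l + 4)*(l + 1)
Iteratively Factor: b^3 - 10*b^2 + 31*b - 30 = (b - 5)*(b^2 - 5*b + 6) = (b - 5)*(b - 3)*(b - 2)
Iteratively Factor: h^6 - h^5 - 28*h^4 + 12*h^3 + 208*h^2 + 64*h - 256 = (h + 2)*(h^5 - 3*h^4 - 22*h^3 + 56*h^2 + 96*h - 128) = (h - 1)*(h + 2)*(h^4 - 2*h^3 - 24*h^2 + 32*h + 128) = (h - 1)*(h + 2)^2*(h^3 - 4*h^2 - 16*h + 64) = (h - 4)*(h - 1)*(h + 2)^2*(h^2 - 16) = (h - 4)*(h - 1)*(h + 2)^2*(h + 4)*(h - 4)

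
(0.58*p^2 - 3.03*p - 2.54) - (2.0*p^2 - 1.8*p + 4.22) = -1.42*p^2 - 1.23*p - 6.76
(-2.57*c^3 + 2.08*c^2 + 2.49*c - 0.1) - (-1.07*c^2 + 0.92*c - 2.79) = -2.57*c^3 + 3.15*c^2 + 1.57*c + 2.69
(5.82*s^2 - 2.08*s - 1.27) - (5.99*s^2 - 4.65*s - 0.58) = -0.17*s^2 + 2.57*s - 0.69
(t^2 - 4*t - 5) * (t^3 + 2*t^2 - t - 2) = t^5 - 2*t^4 - 14*t^3 - 8*t^2 + 13*t + 10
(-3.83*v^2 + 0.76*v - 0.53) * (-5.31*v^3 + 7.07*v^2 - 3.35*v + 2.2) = 20.3373*v^5 - 31.1137*v^4 + 21.018*v^3 - 14.7191*v^2 + 3.4475*v - 1.166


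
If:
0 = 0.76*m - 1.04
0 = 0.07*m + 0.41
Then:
No Solution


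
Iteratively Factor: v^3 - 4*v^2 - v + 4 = (v - 4)*(v^2 - 1) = (v - 4)*(v - 1)*(v + 1)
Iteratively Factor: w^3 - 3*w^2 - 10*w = (w)*(w^2 - 3*w - 10) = w*(w + 2)*(w - 5)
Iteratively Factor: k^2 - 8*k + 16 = (k - 4)*(k - 4)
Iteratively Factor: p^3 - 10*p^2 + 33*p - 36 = (p - 3)*(p^2 - 7*p + 12) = (p - 3)^2*(p - 4)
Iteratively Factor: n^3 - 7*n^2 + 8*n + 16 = (n - 4)*(n^2 - 3*n - 4) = (n - 4)^2*(n + 1)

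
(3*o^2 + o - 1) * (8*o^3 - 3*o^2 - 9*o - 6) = 24*o^5 - o^4 - 38*o^3 - 24*o^2 + 3*o + 6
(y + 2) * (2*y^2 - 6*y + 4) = 2*y^3 - 2*y^2 - 8*y + 8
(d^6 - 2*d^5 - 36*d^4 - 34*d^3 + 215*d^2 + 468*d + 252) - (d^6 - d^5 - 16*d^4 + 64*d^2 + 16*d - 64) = -d^5 - 20*d^4 - 34*d^3 + 151*d^2 + 452*d + 316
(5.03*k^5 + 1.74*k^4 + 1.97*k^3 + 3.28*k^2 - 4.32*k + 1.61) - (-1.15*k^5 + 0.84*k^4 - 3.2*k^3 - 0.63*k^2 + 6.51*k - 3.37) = 6.18*k^5 + 0.9*k^4 + 5.17*k^3 + 3.91*k^2 - 10.83*k + 4.98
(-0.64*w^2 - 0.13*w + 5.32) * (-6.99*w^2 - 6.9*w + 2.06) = 4.4736*w^4 + 5.3247*w^3 - 37.6082*w^2 - 36.9758*w + 10.9592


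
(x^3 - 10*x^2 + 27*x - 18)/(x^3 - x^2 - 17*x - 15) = (-x^3 + 10*x^2 - 27*x + 18)/(-x^3 + x^2 + 17*x + 15)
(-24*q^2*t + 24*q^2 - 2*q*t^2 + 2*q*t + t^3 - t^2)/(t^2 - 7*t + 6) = (-24*q^2 - 2*q*t + t^2)/(t - 6)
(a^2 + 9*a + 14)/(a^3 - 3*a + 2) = (a + 7)/(a^2 - 2*a + 1)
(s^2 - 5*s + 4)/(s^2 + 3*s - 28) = (s - 1)/(s + 7)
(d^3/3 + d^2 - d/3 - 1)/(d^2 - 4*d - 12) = (-d^3 - 3*d^2 + d + 3)/(3*(-d^2 + 4*d + 12))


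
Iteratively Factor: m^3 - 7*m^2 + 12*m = (m - 3)*(m^2 - 4*m) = m*(m - 3)*(m - 4)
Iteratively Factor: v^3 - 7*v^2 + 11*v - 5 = (v - 1)*(v^2 - 6*v + 5) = (v - 5)*(v - 1)*(v - 1)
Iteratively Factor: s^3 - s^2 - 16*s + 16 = (s + 4)*(s^2 - 5*s + 4) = (s - 1)*(s + 4)*(s - 4)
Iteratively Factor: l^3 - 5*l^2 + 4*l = (l)*(l^2 - 5*l + 4) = l*(l - 4)*(l - 1)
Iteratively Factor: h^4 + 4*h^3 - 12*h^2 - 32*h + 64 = (h + 4)*(h^3 - 12*h + 16) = (h - 2)*(h + 4)*(h^2 + 2*h - 8) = (h - 2)*(h + 4)^2*(h - 2)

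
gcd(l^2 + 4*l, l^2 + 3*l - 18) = 1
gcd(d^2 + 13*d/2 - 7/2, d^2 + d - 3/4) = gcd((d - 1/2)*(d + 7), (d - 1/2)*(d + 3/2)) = d - 1/2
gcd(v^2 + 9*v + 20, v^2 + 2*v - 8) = v + 4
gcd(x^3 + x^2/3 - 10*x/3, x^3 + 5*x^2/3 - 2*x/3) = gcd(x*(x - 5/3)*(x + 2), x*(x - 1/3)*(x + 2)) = x^2 + 2*x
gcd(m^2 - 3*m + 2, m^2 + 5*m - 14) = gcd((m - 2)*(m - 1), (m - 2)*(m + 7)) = m - 2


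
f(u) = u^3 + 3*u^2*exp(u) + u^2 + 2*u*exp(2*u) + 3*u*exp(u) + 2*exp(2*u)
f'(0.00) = 9.00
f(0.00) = 2.00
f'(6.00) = 4949329.49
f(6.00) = 2329651.11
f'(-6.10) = 99.56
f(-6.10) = -189.56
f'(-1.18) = 0.88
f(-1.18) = -0.09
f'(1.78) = 643.56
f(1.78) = 292.35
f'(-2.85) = 18.75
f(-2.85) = -14.12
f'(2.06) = 1162.34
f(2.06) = 538.10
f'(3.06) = 9581.39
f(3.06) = 4526.41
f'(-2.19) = 9.71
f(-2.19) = -4.86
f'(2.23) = 1663.06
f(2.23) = 775.73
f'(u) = 3*u^2*exp(u) + 3*u^2 + 4*u*exp(2*u) + 9*u*exp(u) + 2*u + 6*exp(2*u) + 3*exp(u)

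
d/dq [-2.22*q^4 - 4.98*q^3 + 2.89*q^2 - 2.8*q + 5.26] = -8.88*q^3 - 14.94*q^2 + 5.78*q - 2.8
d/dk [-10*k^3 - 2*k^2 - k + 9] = -30*k^2 - 4*k - 1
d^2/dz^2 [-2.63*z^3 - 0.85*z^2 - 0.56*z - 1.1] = -15.78*z - 1.7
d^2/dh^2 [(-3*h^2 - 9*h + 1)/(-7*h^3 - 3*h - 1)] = 6*(49*h^6 + 441*h^5 - 161*h^4 - 112*h^3 - 147*h^2 + 7*h - 11)/(343*h^9 + 441*h^7 + 147*h^6 + 189*h^5 + 126*h^4 + 48*h^3 + 27*h^2 + 9*h + 1)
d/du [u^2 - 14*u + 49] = 2*u - 14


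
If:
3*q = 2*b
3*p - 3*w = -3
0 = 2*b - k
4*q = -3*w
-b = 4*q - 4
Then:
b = 12/11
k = 24/11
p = -65/33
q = 8/11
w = -32/33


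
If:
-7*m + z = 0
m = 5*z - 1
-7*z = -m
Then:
No Solution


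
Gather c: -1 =-1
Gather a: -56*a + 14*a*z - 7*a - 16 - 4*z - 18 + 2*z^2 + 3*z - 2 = a*(14*z - 63) + 2*z^2 - z - 36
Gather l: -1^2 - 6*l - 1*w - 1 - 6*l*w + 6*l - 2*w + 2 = -6*l*w - 3*w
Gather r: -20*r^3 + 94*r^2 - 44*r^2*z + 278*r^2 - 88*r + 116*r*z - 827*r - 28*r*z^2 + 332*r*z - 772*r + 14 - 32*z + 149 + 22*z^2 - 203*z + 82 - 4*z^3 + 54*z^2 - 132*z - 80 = -20*r^3 + r^2*(372 - 44*z) + r*(-28*z^2 + 448*z - 1687) - 4*z^3 + 76*z^2 - 367*z + 165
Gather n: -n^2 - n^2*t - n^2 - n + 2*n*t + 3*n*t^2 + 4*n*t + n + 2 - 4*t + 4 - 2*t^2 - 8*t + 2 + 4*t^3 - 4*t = n^2*(-t - 2) + n*(3*t^2 + 6*t) + 4*t^3 - 2*t^2 - 16*t + 8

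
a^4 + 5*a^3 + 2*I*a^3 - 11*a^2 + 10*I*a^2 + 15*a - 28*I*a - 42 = (a - 2)*(a + 7)*(a - I)*(a + 3*I)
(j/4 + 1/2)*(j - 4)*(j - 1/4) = j^3/4 - 9*j^2/16 - 15*j/8 + 1/2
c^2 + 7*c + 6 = (c + 1)*(c + 6)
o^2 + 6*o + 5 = (o + 1)*(o + 5)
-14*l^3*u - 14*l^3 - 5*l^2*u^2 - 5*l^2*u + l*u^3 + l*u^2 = (-7*l + u)*(2*l + u)*(l*u + l)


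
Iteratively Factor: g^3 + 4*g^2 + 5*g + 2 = (g + 1)*(g^2 + 3*g + 2) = (g + 1)*(g + 2)*(g + 1)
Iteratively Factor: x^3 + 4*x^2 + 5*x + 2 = (x + 1)*(x^2 + 3*x + 2) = (x + 1)*(x + 2)*(x + 1)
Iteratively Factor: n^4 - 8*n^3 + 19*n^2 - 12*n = (n)*(n^3 - 8*n^2 + 19*n - 12) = n*(n - 3)*(n^2 - 5*n + 4) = n*(n - 4)*(n - 3)*(n - 1)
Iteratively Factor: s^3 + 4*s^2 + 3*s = (s)*(s^2 + 4*s + 3) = s*(s + 3)*(s + 1)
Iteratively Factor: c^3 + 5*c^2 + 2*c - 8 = (c - 1)*(c^2 + 6*c + 8) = (c - 1)*(c + 2)*(c + 4)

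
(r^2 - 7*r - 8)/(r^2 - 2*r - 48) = (r + 1)/(r + 6)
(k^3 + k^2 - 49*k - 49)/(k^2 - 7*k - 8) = (k^2 - 49)/(k - 8)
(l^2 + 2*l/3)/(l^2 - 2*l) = (l + 2/3)/(l - 2)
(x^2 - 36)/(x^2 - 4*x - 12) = (x + 6)/(x + 2)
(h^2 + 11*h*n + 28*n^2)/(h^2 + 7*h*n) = (h + 4*n)/h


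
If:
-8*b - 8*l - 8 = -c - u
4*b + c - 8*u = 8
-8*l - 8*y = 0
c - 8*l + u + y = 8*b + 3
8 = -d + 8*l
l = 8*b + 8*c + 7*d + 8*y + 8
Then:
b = -4819/552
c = -2021/138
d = 32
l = 5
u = -331/46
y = -5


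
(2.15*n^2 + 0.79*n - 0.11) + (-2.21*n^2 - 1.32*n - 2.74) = -0.0600000000000001*n^2 - 0.53*n - 2.85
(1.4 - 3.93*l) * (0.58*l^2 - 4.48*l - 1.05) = -2.2794*l^3 + 18.4184*l^2 - 2.1455*l - 1.47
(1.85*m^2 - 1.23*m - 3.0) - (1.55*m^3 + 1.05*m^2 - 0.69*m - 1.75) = -1.55*m^3 + 0.8*m^2 - 0.54*m - 1.25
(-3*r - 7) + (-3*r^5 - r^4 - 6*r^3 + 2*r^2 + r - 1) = -3*r^5 - r^4 - 6*r^3 + 2*r^2 - 2*r - 8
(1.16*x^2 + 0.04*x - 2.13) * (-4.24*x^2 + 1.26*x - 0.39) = -4.9184*x^4 + 1.292*x^3 + 8.6292*x^2 - 2.6994*x + 0.8307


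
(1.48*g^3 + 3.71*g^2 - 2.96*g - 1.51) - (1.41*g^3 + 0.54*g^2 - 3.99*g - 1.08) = 0.0700000000000001*g^3 + 3.17*g^2 + 1.03*g - 0.43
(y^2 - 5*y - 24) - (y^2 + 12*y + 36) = -17*y - 60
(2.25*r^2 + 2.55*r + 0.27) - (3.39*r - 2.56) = 2.25*r^2 - 0.84*r + 2.83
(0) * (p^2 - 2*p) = 0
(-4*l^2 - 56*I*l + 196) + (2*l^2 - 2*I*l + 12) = -2*l^2 - 58*I*l + 208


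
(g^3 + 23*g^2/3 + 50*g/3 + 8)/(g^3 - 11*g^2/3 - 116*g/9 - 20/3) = 3*(g^2 + 7*g + 12)/(3*g^2 - 13*g - 30)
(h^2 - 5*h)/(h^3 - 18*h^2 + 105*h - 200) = h/(h^2 - 13*h + 40)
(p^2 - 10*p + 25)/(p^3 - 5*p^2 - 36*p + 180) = (p - 5)/(p^2 - 36)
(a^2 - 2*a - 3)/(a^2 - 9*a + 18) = (a + 1)/(a - 6)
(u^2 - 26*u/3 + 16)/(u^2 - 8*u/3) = (u - 6)/u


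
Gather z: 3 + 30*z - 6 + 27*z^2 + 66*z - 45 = 27*z^2 + 96*z - 48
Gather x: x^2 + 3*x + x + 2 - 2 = x^2 + 4*x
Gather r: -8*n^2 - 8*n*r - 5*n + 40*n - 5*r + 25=-8*n^2 + 35*n + r*(-8*n - 5) + 25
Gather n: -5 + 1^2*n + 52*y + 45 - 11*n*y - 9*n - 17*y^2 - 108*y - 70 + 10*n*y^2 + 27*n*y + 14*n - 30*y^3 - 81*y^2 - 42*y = n*(10*y^2 + 16*y + 6) - 30*y^3 - 98*y^2 - 98*y - 30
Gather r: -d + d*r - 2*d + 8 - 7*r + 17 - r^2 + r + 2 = -3*d - r^2 + r*(d - 6) + 27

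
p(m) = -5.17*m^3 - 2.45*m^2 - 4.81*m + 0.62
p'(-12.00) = -2179.45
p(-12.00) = 8639.30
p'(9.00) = -1305.22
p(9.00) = -4010.05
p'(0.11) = -5.54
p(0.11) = 0.05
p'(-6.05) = -542.87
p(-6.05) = 1084.92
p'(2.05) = -80.04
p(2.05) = -64.08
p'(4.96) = -410.68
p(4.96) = -714.38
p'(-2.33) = -77.60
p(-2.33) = 63.92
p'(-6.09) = -550.21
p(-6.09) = 1106.78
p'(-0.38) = -5.19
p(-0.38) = 2.38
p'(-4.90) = -353.20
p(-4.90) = 573.61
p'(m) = -15.51*m^2 - 4.9*m - 4.81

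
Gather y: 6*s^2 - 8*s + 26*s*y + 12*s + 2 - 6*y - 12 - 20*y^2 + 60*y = 6*s^2 + 4*s - 20*y^2 + y*(26*s + 54) - 10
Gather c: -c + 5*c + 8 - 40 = 4*c - 32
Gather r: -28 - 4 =-32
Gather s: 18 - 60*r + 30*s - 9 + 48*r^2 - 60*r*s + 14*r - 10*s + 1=48*r^2 - 46*r + s*(20 - 60*r) + 10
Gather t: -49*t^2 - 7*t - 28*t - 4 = -49*t^2 - 35*t - 4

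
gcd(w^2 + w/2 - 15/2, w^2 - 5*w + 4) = 1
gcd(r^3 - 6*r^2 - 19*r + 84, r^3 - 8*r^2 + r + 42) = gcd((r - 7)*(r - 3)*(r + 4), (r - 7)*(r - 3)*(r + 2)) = r^2 - 10*r + 21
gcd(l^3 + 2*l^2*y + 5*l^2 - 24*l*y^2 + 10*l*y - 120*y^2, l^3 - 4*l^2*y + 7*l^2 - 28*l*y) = -l + 4*y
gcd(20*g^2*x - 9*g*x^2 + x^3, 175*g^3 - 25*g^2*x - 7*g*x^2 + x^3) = -5*g + x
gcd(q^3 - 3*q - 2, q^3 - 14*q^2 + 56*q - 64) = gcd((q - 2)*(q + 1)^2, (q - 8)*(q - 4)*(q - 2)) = q - 2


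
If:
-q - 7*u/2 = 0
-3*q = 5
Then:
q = -5/3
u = 10/21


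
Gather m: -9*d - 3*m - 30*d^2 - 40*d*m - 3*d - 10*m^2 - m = -30*d^2 - 12*d - 10*m^2 + m*(-40*d - 4)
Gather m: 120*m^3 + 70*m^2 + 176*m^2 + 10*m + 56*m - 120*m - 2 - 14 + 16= 120*m^3 + 246*m^2 - 54*m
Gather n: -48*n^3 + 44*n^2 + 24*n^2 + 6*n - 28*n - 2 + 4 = -48*n^3 + 68*n^2 - 22*n + 2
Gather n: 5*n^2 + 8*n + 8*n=5*n^2 + 16*n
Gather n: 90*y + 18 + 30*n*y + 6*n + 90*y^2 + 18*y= n*(30*y + 6) + 90*y^2 + 108*y + 18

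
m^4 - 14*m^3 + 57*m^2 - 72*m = m*(m - 8)*(m - 3)^2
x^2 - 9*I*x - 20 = (x - 5*I)*(x - 4*I)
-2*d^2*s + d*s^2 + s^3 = s*(-d + s)*(2*d + s)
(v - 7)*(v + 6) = v^2 - v - 42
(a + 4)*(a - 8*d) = a^2 - 8*a*d + 4*a - 32*d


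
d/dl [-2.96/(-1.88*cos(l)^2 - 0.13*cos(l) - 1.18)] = (11.1296*cos(l) + 0.3848)*sin(l)/(1.88*cos(l)^2 + 0.13*cos(l) + 1.18)^2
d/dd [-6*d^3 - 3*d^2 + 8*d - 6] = -18*d^2 - 6*d + 8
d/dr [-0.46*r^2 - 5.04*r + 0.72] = -0.92*r - 5.04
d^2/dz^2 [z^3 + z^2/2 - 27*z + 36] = 6*z + 1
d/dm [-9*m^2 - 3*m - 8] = -18*m - 3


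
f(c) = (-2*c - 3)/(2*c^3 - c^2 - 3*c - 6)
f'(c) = (-2*c - 3)*(-6*c^2 + 2*c + 3)/(2*c^3 - c^2 - 3*c - 6)^2 - 2/(2*c^3 - c^2 - 3*c - 6)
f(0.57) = 0.54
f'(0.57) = 0.11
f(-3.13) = -0.05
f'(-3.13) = -0.01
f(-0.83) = 0.25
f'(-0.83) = 0.51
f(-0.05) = 0.50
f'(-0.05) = 0.10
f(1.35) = 0.82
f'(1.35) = 0.91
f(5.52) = -0.05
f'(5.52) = 0.02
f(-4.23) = -0.03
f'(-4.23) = -0.01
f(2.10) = -3.97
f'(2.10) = 41.13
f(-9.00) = -0.00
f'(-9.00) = 0.00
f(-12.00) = -0.00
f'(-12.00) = 0.00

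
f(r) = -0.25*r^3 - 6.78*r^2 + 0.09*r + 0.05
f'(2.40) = -36.77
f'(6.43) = -118.11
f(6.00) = -297.49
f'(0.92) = -13.02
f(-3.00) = -54.49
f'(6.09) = -110.31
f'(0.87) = -12.27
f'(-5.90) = 53.99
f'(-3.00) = 34.02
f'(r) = -0.75*r^2 - 13.56*r + 0.09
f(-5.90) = -185.15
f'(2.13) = -32.20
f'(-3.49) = 38.28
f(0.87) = -5.17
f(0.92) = -5.80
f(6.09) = -307.33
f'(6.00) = -108.27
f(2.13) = -32.93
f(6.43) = -346.15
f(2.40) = -42.24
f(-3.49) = -72.22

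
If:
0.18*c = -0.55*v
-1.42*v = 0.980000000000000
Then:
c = 2.11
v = -0.69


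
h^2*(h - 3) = h^3 - 3*h^2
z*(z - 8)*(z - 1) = z^3 - 9*z^2 + 8*z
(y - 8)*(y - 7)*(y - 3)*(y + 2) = y^4 - 16*y^3 + 65*y^2 + 34*y - 336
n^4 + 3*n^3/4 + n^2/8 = n^2*(n + 1/4)*(n + 1/2)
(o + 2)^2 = o^2 + 4*o + 4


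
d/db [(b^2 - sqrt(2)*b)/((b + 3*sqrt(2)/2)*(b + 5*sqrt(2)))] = 15*(sqrt(2)*b^2 + 4*b - 2*sqrt(2))/(2*b^4 + 26*sqrt(2)*b^3 + 229*b^2 + 390*sqrt(2)*b + 450)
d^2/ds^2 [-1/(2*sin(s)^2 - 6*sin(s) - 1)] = 2*(-8*sin(s)^4 + 18*sin(s)^3 - 10*sin(s)^2 - 33*sin(s) + 38)/(6*sin(s) + cos(2*s))^3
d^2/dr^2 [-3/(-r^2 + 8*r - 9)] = 6*(-r^2 + 8*r + 4*(r - 4)^2 - 9)/(r^2 - 8*r + 9)^3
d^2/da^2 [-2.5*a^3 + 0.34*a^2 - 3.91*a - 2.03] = 0.68 - 15.0*a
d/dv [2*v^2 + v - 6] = 4*v + 1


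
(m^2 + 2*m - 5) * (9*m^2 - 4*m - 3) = 9*m^4 + 14*m^3 - 56*m^2 + 14*m + 15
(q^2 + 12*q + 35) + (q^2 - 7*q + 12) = 2*q^2 + 5*q + 47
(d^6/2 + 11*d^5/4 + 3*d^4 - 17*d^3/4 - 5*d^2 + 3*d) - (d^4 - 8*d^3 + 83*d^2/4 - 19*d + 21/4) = d^6/2 + 11*d^5/4 + 2*d^4 + 15*d^3/4 - 103*d^2/4 + 22*d - 21/4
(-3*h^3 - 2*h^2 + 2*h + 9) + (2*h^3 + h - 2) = -h^3 - 2*h^2 + 3*h + 7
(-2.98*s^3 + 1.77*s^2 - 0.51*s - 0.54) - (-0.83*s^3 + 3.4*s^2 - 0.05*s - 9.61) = -2.15*s^3 - 1.63*s^2 - 0.46*s + 9.07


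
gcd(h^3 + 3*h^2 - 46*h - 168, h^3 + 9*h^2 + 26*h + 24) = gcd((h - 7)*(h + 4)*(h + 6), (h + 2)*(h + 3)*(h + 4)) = h + 4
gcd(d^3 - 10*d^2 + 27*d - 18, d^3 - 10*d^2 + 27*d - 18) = d^3 - 10*d^2 + 27*d - 18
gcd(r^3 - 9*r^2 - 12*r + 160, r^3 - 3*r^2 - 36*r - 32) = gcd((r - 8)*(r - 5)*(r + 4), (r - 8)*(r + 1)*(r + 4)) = r^2 - 4*r - 32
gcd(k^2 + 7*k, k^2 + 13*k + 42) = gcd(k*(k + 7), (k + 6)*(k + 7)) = k + 7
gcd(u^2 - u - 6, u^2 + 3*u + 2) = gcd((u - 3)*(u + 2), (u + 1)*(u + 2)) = u + 2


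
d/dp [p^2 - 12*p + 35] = 2*p - 12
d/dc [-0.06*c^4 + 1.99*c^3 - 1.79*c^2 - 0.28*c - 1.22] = -0.24*c^3 + 5.97*c^2 - 3.58*c - 0.28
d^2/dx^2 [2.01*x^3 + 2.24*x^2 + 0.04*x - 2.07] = 12.06*x + 4.48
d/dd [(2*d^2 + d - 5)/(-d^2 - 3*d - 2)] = (-5*d^2 - 18*d - 17)/(d^4 + 6*d^3 + 13*d^2 + 12*d + 4)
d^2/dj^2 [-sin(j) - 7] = sin(j)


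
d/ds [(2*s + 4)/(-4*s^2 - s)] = 4*(2*s^2 + 8*s + 1)/(s^2*(16*s^2 + 8*s + 1))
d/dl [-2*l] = -2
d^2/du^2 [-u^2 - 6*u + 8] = -2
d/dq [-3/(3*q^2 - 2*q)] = 6*(3*q - 1)/(q^2*(3*q - 2)^2)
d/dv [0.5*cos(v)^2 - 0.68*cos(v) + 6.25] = (0.68 - 1.0*cos(v))*sin(v)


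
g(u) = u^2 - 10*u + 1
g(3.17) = -20.65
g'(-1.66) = -13.32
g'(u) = 2*u - 10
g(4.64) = -23.87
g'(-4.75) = -19.50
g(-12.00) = 265.00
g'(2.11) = -5.78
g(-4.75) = 71.06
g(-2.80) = 36.84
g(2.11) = -15.65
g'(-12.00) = -34.00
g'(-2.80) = -15.60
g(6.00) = -23.00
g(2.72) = -18.80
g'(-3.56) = -17.12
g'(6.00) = 2.00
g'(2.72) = -4.56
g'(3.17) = -3.66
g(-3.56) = 49.27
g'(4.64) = -0.72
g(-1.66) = 20.36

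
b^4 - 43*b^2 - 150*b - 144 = (b - 8)*(b + 2)*(b + 3)^2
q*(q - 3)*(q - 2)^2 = q^4 - 7*q^3 + 16*q^2 - 12*q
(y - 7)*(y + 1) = y^2 - 6*y - 7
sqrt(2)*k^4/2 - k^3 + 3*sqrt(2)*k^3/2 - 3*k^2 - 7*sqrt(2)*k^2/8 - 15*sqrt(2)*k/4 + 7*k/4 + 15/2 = (k - 3/2)*(k + 5/2)*(k - sqrt(2))*(sqrt(2)*k/2 + sqrt(2))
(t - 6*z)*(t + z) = t^2 - 5*t*z - 6*z^2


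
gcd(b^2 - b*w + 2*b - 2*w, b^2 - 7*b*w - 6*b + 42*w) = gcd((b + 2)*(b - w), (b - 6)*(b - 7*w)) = 1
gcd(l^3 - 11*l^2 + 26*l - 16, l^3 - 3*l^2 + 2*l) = l^2 - 3*l + 2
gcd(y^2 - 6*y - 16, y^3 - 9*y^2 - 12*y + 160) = y - 8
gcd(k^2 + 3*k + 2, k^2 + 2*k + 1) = k + 1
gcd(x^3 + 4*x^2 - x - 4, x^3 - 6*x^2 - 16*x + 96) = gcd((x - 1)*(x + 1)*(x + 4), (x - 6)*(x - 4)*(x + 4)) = x + 4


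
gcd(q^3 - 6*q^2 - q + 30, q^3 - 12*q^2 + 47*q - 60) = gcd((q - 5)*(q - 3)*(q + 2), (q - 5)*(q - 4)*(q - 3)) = q^2 - 8*q + 15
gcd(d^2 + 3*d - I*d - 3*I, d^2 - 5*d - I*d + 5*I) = d - I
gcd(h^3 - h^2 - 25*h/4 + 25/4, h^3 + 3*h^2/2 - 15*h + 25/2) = h^2 - 7*h/2 + 5/2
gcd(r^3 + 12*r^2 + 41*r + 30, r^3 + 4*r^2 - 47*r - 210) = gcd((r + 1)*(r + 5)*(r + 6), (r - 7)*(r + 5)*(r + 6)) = r^2 + 11*r + 30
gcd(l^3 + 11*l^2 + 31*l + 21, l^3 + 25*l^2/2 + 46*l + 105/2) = l^2 + 10*l + 21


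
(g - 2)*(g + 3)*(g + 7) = g^3 + 8*g^2 + g - 42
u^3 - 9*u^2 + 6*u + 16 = (u - 8)*(u - 2)*(u + 1)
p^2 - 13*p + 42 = (p - 7)*(p - 6)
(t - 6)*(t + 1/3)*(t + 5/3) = t^3 - 4*t^2 - 103*t/9 - 10/3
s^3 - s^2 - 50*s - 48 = (s - 8)*(s + 1)*(s + 6)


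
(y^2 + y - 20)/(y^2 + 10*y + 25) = (y - 4)/(y + 5)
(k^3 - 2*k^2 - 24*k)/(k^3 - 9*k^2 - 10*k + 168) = k/(k - 7)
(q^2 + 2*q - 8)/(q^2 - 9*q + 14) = (q + 4)/(q - 7)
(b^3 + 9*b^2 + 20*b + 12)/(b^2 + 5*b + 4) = (b^2 + 8*b + 12)/(b + 4)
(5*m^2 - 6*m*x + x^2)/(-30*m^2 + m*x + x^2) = (-m + x)/(6*m + x)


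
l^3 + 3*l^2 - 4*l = l*(l - 1)*(l + 4)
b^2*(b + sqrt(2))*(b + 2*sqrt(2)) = b^4 + 3*sqrt(2)*b^3 + 4*b^2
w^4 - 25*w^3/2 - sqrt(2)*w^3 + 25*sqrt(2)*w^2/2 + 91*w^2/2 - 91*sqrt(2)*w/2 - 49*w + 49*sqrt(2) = (w - 7)*(w - 7/2)*(w - 2)*(w - sqrt(2))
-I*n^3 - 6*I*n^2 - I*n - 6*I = (n + 6)*(n - I)*(-I*n + 1)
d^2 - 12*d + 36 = (d - 6)^2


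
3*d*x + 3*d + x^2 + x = (3*d + x)*(x + 1)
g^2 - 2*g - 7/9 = (g - 7/3)*(g + 1/3)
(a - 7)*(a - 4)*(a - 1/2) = a^3 - 23*a^2/2 + 67*a/2 - 14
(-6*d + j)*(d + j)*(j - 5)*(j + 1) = -6*d^2*j^2 + 24*d^2*j + 30*d^2 - 5*d*j^3 + 20*d*j^2 + 25*d*j + j^4 - 4*j^3 - 5*j^2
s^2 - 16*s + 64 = (s - 8)^2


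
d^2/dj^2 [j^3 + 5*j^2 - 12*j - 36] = 6*j + 10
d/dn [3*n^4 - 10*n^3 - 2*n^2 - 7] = 2*n*(6*n^2 - 15*n - 2)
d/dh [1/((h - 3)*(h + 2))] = (1 - 2*h)/(h^4 - 2*h^3 - 11*h^2 + 12*h + 36)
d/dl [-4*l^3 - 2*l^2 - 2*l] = -12*l^2 - 4*l - 2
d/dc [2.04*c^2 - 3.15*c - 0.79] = 4.08*c - 3.15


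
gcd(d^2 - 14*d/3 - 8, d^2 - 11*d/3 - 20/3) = d + 4/3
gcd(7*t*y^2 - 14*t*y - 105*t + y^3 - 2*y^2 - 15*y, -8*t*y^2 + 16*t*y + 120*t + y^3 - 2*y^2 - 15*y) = y^2 - 2*y - 15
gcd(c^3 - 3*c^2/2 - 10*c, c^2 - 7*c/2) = c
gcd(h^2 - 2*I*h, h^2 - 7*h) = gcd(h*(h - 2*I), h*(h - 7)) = h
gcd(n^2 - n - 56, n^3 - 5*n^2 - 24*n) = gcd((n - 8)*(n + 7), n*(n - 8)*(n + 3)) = n - 8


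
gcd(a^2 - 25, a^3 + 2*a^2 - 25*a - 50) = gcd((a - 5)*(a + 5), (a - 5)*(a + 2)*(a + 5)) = a^2 - 25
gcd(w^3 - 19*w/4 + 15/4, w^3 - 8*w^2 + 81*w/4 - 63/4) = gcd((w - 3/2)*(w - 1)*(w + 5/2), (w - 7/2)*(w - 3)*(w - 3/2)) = w - 3/2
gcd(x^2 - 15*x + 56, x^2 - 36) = 1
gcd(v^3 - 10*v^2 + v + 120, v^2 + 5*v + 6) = v + 3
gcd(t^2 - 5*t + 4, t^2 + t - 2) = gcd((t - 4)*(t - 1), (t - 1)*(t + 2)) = t - 1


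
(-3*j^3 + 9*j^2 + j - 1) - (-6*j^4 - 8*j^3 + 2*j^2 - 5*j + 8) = 6*j^4 + 5*j^3 + 7*j^2 + 6*j - 9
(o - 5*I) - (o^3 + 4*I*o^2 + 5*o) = -o^3 - 4*I*o^2 - 4*o - 5*I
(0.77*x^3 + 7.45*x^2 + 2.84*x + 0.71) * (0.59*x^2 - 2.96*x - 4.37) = 0.4543*x^5 + 2.1163*x^4 - 23.7413*x^3 - 40.544*x^2 - 14.5124*x - 3.1027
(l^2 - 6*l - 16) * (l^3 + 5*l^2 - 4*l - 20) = l^5 - l^4 - 50*l^3 - 76*l^2 + 184*l + 320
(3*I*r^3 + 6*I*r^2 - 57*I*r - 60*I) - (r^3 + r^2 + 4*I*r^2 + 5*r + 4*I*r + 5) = -r^3 + 3*I*r^3 - r^2 + 2*I*r^2 - 5*r - 61*I*r - 5 - 60*I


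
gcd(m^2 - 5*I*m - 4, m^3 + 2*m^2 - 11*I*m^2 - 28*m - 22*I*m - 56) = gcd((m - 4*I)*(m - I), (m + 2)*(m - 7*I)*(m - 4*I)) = m - 4*I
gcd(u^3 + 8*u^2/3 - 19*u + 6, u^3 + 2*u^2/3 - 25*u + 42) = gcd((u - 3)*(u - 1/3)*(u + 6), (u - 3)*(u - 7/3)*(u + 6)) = u^2 + 3*u - 18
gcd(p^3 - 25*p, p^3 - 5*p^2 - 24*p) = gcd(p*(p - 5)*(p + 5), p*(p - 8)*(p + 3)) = p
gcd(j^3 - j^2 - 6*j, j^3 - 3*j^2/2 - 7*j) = j^2 + 2*j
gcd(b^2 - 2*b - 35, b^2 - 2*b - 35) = b^2 - 2*b - 35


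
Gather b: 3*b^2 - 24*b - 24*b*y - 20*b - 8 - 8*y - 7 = 3*b^2 + b*(-24*y - 44) - 8*y - 15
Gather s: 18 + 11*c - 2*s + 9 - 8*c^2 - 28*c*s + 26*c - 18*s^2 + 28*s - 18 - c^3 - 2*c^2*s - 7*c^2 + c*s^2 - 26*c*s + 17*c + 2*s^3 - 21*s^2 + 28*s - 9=-c^3 - 15*c^2 + 54*c + 2*s^3 + s^2*(c - 39) + s*(-2*c^2 - 54*c + 54)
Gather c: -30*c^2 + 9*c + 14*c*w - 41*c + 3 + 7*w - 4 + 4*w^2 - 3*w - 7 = -30*c^2 + c*(14*w - 32) + 4*w^2 + 4*w - 8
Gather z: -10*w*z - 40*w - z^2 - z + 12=-40*w - z^2 + z*(-10*w - 1) + 12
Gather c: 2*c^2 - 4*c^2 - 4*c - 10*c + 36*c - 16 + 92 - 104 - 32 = -2*c^2 + 22*c - 60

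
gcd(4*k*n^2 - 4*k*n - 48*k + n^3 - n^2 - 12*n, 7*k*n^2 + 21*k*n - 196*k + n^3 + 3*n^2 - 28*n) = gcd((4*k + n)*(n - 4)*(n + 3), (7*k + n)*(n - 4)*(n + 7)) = n - 4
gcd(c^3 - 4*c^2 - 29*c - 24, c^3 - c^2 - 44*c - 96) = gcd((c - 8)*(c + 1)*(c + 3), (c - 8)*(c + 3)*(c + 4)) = c^2 - 5*c - 24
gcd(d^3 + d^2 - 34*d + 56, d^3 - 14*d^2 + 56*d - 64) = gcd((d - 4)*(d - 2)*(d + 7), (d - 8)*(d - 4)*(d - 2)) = d^2 - 6*d + 8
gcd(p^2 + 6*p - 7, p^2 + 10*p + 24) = 1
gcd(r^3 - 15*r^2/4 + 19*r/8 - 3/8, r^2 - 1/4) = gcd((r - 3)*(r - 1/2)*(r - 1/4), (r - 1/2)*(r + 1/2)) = r - 1/2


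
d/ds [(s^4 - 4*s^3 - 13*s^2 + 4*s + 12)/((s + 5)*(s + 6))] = (2*s^5 + 29*s^4 + 32*s^3 - 507*s^2 - 804*s - 12)/(s^4 + 22*s^3 + 181*s^2 + 660*s + 900)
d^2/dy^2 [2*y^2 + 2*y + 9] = 4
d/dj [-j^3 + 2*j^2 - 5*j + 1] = -3*j^2 + 4*j - 5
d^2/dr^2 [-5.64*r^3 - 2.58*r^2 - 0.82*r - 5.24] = -33.84*r - 5.16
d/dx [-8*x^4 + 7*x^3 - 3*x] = -32*x^3 + 21*x^2 - 3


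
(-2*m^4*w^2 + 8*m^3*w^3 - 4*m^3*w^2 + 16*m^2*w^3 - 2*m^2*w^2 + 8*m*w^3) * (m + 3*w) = -2*m^5*w^2 + 2*m^4*w^3 - 4*m^4*w^2 + 24*m^3*w^4 + 4*m^3*w^3 - 2*m^3*w^2 + 48*m^2*w^4 + 2*m^2*w^3 + 24*m*w^4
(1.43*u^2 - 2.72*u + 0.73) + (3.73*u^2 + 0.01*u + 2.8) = 5.16*u^2 - 2.71*u + 3.53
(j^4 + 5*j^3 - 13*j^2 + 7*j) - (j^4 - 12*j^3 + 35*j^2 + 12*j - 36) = 17*j^3 - 48*j^2 - 5*j + 36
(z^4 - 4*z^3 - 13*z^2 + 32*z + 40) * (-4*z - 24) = -4*z^5 - 8*z^4 + 148*z^3 + 184*z^2 - 928*z - 960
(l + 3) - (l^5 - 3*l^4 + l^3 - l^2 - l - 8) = -l^5 + 3*l^4 - l^3 + l^2 + 2*l + 11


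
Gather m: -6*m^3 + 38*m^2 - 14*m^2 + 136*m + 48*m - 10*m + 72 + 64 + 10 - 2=-6*m^3 + 24*m^2 + 174*m + 144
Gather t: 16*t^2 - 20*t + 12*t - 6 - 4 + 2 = 16*t^2 - 8*t - 8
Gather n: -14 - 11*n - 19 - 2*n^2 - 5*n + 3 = -2*n^2 - 16*n - 30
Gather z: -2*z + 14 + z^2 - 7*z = z^2 - 9*z + 14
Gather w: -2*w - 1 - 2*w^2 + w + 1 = -2*w^2 - w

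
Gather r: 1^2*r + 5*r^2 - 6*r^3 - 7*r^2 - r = -6*r^3 - 2*r^2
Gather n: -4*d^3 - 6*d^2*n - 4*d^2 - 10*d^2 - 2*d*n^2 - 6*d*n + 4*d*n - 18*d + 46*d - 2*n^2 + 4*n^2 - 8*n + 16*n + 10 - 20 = -4*d^3 - 14*d^2 + 28*d + n^2*(2 - 2*d) + n*(-6*d^2 - 2*d + 8) - 10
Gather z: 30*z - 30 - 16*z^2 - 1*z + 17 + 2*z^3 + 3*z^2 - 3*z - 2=2*z^3 - 13*z^2 + 26*z - 15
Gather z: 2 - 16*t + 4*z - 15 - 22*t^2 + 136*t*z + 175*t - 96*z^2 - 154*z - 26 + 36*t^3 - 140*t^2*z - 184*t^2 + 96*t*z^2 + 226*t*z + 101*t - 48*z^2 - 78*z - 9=36*t^3 - 206*t^2 + 260*t + z^2*(96*t - 144) + z*(-140*t^2 + 362*t - 228) - 48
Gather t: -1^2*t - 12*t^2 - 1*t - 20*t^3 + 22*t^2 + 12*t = -20*t^3 + 10*t^2 + 10*t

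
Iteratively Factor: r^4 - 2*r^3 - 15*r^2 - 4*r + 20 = (r + 2)*(r^3 - 4*r^2 - 7*r + 10) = (r - 1)*(r + 2)*(r^2 - 3*r - 10) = (r - 1)*(r + 2)^2*(r - 5)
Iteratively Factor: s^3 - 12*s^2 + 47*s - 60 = (s - 5)*(s^2 - 7*s + 12) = (s - 5)*(s - 4)*(s - 3)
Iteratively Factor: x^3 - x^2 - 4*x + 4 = (x - 1)*(x^2 - 4) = (x - 1)*(x + 2)*(x - 2)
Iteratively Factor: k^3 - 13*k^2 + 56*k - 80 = (k - 4)*(k^2 - 9*k + 20) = (k - 5)*(k - 4)*(k - 4)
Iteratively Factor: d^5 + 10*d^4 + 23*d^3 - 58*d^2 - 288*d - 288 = (d + 4)*(d^4 + 6*d^3 - d^2 - 54*d - 72) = (d + 4)^2*(d^3 + 2*d^2 - 9*d - 18) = (d + 3)*(d + 4)^2*(d^2 - d - 6) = (d + 2)*(d + 3)*(d + 4)^2*(d - 3)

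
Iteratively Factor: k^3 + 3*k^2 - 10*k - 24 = (k - 3)*(k^2 + 6*k + 8) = (k - 3)*(k + 2)*(k + 4)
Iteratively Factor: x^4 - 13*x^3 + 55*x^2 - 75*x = (x - 3)*(x^3 - 10*x^2 + 25*x) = (x - 5)*(x - 3)*(x^2 - 5*x) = x*(x - 5)*(x - 3)*(x - 5)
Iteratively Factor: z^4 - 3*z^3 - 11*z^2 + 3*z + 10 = (z + 1)*(z^3 - 4*z^2 - 7*z + 10) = (z + 1)*(z + 2)*(z^2 - 6*z + 5) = (z - 5)*(z + 1)*(z + 2)*(z - 1)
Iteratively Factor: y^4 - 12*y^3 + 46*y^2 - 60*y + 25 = (y - 1)*(y^3 - 11*y^2 + 35*y - 25) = (y - 1)^2*(y^2 - 10*y + 25) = (y - 5)*(y - 1)^2*(y - 5)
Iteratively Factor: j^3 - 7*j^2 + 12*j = (j - 3)*(j^2 - 4*j) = (j - 4)*(j - 3)*(j)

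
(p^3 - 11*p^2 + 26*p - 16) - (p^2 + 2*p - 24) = p^3 - 12*p^2 + 24*p + 8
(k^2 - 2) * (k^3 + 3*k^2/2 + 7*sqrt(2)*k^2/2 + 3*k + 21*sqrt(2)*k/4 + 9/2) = k^5 + 3*k^4/2 + 7*sqrt(2)*k^4/2 + k^3 + 21*sqrt(2)*k^3/4 - 7*sqrt(2)*k^2 + 3*k^2/2 - 21*sqrt(2)*k/2 - 6*k - 9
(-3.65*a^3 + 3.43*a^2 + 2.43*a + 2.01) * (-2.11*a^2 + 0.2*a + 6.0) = 7.7015*a^5 - 7.9673*a^4 - 26.3413*a^3 + 16.8249*a^2 + 14.982*a + 12.06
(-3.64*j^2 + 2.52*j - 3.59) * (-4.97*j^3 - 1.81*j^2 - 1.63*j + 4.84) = 18.0908*j^5 - 5.936*j^4 + 19.2143*j^3 - 15.2273*j^2 + 18.0485*j - 17.3756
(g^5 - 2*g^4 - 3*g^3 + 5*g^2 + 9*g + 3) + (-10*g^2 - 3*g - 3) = g^5 - 2*g^4 - 3*g^3 - 5*g^2 + 6*g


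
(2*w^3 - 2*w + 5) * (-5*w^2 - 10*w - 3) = -10*w^5 - 20*w^4 + 4*w^3 - 5*w^2 - 44*w - 15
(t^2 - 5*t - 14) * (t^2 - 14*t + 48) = t^4 - 19*t^3 + 104*t^2 - 44*t - 672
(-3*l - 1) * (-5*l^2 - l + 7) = 15*l^3 + 8*l^2 - 20*l - 7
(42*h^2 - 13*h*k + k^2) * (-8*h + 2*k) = -336*h^3 + 188*h^2*k - 34*h*k^2 + 2*k^3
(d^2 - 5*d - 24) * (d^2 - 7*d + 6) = d^4 - 12*d^3 + 17*d^2 + 138*d - 144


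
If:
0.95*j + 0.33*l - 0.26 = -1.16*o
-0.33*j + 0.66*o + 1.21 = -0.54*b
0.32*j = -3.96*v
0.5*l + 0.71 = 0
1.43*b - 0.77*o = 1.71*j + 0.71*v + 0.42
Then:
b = 3.53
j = 4.06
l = -1.42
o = -2.69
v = -0.33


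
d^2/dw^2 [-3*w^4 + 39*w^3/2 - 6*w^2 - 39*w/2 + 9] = -36*w^2 + 117*w - 12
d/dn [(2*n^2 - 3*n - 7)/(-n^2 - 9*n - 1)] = 3*(-7*n^2 - 6*n - 20)/(n^4 + 18*n^3 + 83*n^2 + 18*n + 1)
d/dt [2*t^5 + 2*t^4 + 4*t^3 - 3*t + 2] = 10*t^4 + 8*t^3 + 12*t^2 - 3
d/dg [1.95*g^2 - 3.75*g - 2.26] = 3.9*g - 3.75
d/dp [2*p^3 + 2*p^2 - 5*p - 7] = 6*p^2 + 4*p - 5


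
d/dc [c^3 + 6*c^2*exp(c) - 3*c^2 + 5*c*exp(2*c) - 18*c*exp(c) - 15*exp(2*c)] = 6*c^2*exp(c) + 3*c^2 + 10*c*exp(2*c) - 6*c*exp(c) - 6*c - 25*exp(2*c) - 18*exp(c)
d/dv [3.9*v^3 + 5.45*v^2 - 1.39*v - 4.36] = 11.7*v^2 + 10.9*v - 1.39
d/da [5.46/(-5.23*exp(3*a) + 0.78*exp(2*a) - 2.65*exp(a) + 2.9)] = (85.6674*exp(2*a) - 8.5176*exp(a) + 14.469)*exp(a)/(5.23*exp(3*a) - 0.78*exp(2*a) + 2.65*exp(a) - 2.9)^2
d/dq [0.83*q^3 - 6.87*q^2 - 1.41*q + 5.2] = 2.49*q^2 - 13.74*q - 1.41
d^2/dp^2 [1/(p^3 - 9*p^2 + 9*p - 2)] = 6*((3 - p)*(p^3 - 9*p^2 + 9*p - 2) + 3*(p^2 - 6*p + 3)^2)/(p^3 - 9*p^2 + 9*p - 2)^3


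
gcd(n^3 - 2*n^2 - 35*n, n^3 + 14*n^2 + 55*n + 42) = 1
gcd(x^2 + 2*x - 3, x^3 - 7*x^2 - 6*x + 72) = x + 3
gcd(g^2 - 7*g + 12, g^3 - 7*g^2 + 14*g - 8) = g - 4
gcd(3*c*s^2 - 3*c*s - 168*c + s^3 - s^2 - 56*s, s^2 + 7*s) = s + 7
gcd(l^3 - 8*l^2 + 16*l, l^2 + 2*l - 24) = l - 4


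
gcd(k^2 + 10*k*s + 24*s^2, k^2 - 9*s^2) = 1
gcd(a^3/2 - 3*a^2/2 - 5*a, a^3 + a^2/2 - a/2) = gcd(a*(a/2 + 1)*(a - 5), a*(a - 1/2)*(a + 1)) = a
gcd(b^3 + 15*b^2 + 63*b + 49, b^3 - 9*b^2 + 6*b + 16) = b + 1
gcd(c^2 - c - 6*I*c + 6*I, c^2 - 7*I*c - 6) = c - 6*I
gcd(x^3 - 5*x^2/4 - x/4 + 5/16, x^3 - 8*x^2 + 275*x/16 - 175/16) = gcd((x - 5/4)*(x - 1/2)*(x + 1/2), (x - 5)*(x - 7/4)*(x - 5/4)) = x - 5/4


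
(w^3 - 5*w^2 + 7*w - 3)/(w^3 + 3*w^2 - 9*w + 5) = (w - 3)/(w + 5)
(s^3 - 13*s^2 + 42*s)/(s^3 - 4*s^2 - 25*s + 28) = s*(s - 6)/(s^2 + 3*s - 4)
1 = 1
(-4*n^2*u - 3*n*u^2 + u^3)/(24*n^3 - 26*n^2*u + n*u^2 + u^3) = u*(n + u)/(-6*n^2 + 5*n*u + u^2)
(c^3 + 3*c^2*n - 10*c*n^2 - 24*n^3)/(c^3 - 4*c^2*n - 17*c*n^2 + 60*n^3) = (c + 2*n)/(c - 5*n)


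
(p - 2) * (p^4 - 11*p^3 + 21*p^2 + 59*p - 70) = p^5 - 13*p^4 + 43*p^3 + 17*p^2 - 188*p + 140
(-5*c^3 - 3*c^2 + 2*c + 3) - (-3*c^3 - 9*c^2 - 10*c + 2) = -2*c^3 + 6*c^2 + 12*c + 1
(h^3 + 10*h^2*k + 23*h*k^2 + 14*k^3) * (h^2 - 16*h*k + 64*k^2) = h^5 - 6*h^4*k - 73*h^3*k^2 + 286*h^2*k^3 + 1248*h*k^4 + 896*k^5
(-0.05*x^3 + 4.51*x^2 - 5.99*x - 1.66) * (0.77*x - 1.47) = -0.0385*x^4 + 3.5462*x^3 - 11.242*x^2 + 7.5271*x + 2.4402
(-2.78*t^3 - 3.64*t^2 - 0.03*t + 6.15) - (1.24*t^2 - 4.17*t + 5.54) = -2.78*t^3 - 4.88*t^2 + 4.14*t + 0.61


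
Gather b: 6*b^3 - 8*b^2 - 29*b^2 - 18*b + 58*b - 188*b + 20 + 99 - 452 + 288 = 6*b^3 - 37*b^2 - 148*b - 45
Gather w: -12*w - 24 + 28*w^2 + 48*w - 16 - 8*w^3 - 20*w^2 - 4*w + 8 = -8*w^3 + 8*w^2 + 32*w - 32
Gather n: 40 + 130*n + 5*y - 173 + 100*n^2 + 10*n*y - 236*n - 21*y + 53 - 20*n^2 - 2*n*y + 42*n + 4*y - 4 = 80*n^2 + n*(8*y - 64) - 12*y - 84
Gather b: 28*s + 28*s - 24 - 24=56*s - 48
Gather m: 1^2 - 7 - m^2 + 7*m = -m^2 + 7*m - 6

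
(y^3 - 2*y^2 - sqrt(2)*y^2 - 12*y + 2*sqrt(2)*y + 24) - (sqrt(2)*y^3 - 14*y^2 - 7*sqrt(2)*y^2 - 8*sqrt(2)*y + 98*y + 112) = -sqrt(2)*y^3 + y^3 + 6*sqrt(2)*y^2 + 12*y^2 - 110*y + 10*sqrt(2)*y - 88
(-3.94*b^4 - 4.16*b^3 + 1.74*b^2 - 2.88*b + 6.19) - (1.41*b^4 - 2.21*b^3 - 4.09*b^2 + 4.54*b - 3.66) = -5.35*b^4 - 1.95*b^3 + 5.83*b^2 - 7.42*b + 9.85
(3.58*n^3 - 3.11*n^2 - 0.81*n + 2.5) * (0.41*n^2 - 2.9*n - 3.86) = 1.4678*n^5 - 11.6571*n^4 - 5.1319*n^3 + 15.3786*n^2 - 4.1234*n - 9.65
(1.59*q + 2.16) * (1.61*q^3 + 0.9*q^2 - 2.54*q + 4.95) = 2.5599*q^4 + 4.9086*q^3 - 2.0946*q^2 + 2.3841*q + 10.692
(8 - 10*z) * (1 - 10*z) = 100*z^2 - 90*z + 8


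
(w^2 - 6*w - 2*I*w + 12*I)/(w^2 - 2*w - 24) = (w - 2*I)/(w + 4)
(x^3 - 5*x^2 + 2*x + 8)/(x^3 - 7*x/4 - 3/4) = 4*(x^2 - 6*x + 8)/(4*x^2 - 4*x - 3)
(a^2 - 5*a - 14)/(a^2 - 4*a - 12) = (a - 7)/(a - 6)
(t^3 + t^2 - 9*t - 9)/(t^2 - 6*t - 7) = (t^2 - 9)/(t - 7)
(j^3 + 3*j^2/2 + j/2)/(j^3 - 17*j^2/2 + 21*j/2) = (2*j^2 + 3*j + 1)/(2*j^2 - 17*j + 21)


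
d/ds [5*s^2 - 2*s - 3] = 10*s - 2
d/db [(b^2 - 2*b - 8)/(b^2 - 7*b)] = (-5*b^2 + 16*b - 56)/(b^2*(b^2 - 14*b + 49))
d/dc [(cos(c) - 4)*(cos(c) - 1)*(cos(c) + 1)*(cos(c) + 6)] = 2*(-2*cos(c)^3 - 3*cos(c)^2 + 25*cos(c) + 1)*sin(c)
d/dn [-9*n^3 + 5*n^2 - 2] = n*(10 - 27*n)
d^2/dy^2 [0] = 0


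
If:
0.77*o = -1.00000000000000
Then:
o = -1.30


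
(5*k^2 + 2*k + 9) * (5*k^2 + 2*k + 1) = 25*k^4 + 20*k^3 + 54*k^2 + 20*k + 9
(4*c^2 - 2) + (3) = 4*c^2 + 1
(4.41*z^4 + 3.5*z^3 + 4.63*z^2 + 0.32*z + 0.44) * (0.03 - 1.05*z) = -4.6305*z^5 - 3.5427*z^4 - 4.7565*z^3 - 0.1971*z^2 - 0.4524*z + 0.0132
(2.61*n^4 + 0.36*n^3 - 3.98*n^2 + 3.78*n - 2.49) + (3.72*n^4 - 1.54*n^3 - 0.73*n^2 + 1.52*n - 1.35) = 6.33*n^4 - 1.18*n^3 - 4.71*n^2 + 5.3*n - 3.84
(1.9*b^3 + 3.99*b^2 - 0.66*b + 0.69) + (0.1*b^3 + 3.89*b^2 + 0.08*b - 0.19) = 2.0*b^3 + 7.88*b^2 - 0.58*b + 0.5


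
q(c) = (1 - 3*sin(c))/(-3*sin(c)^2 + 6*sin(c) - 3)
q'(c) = (1 - 3*sin(c))*(6*sin(c)*cos(c) - 6*cos(c))/(-3*sin(c)^2 + 6*sin(c) - 3)^2 - 3*cos(c)/(-3*sin(c)^2 + 6*sin(c) - 3)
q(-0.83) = -0.35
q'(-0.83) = -0.05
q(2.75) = 0.13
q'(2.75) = -2.80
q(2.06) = 39.93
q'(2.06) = -354.13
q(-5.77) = 0.61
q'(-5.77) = 5.44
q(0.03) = -0.32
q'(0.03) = 0.40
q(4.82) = -0.33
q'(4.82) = -0.01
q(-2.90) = -0.37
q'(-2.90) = -0.05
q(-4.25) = 50.93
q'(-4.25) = -473.19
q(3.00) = -0.26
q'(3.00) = -0.74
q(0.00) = -0.33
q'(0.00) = 0.33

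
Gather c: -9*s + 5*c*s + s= 5*c*s - 8*s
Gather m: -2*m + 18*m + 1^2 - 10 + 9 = 16*m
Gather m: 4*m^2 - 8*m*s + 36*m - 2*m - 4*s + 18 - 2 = 4*m^2 + m*(34 - 8*s) - 4*s + 16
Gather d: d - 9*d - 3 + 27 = 24 - 8*d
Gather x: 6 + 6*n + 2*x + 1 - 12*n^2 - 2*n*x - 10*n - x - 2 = -12*n^2 - 4*n + x*(1 - 2*n) + 5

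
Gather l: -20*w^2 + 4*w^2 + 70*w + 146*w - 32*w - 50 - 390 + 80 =-16*w^2 + 184*w - 360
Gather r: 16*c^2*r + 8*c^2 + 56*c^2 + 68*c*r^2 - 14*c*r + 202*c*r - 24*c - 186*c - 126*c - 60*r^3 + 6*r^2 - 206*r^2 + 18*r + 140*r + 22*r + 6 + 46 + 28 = 64*c^2 - 336*c - 60*r^3 + r^2*(68*c - 200) + r*(16*c^2 + 188*c + 180) + 80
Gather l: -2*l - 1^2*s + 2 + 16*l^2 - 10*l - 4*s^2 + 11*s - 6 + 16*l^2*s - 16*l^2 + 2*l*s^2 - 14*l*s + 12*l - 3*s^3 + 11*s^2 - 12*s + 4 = 16*l^2*s + l*(2*s^2 - 14*s) - 3*s^3 + 7*s^2 - 2*s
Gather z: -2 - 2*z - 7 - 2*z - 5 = -4*z - 14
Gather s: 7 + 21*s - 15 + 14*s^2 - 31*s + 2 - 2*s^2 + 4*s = 12*s^2 - 6*s - 6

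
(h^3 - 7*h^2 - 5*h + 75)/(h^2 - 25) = (h^2 - 2*h - 15)/(h + 5)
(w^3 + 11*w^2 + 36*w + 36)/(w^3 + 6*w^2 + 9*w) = (w^2 + 8*w + 12)/(w*(w + 3))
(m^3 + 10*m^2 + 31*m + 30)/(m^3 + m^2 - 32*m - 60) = (m + 3)/(m - 6)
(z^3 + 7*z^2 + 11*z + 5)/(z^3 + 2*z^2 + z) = (z + 5)/z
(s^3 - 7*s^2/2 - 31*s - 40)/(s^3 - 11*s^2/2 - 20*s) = (s + 2)/s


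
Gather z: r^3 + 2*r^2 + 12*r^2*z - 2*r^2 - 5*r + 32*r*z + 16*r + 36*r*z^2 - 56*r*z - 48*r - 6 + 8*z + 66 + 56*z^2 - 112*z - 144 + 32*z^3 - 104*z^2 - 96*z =r^3 - 37*r + 32*z^3 + z^2*(36*r - 48) + z*(12*r^2 - 24*r - 200) - 84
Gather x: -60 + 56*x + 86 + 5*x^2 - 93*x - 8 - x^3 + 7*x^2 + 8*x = -x^3 + 12*x^2 - 29*x + 18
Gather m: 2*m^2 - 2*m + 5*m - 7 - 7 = 2*m^2 + 3*m - 14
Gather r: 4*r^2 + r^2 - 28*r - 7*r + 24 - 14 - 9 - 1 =5*r^2 - 35*r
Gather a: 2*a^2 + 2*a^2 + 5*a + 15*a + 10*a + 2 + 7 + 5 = 4*a^2 + 30*a + 14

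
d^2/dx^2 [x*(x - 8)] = 2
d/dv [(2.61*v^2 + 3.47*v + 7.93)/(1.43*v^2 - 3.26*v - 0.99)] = (-13.4707*v^2 - 27.8476*v + 22.4165)/(2.0449*v^4 - 9.3236*v^3 + 7.7962*v^2 + 6.4548*v + 0.9801)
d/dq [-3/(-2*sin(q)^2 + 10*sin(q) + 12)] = 3*(5 - 2*sin(q))*cos(q)/(2*(sin(q) - 6)^2*(sin(q) + 1)^2)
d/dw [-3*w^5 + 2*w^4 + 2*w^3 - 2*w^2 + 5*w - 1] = -15*w^4 + 8*w^3 + 6*w^2 - 4*w + 5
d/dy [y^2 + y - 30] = 2*y + 1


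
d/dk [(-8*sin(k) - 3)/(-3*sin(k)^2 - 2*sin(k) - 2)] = 2*(-12*sin(k)^2 - 9*sin(k) + 5)*cos(k)/(3*sin(k)^2 + 2*sin(k) + 2)^2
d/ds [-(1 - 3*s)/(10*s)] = 1/(10*s^2)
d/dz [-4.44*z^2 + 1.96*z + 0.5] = 1.96 - 8.88*z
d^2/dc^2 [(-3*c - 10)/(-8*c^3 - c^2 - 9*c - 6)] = 2*((3*c + 10)*(24*c^2 + 2*c + 9)^2 - (72*c^2 + 6*c + (3*c + 10)*(24*c + 1) + 27)*(8*c^3 + c^2 + 9*c + 6))/(8*c^3 + c^2 + 9*c + 6)^3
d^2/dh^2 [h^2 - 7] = 2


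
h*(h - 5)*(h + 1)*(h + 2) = h^4 - 2*h^3 - 13*h^2 - 10*h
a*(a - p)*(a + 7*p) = a^3 + 6*a^2*p - 7*a*p^2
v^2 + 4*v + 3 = (v + 1)*(v + 3)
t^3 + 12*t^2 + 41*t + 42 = (t + 2)*(t + 3)*(t + 7)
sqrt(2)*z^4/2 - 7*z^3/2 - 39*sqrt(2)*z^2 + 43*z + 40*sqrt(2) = (z - 8*sqrt(2))*(z - sqrt(2))*(z + 5*sqrt(2))*(sqrt(2)*z/2 + 1/2)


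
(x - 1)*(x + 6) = x^2 + 5*x - 6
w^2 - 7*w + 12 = (w - 4)*(w - 3)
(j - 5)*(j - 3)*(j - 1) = j^3 - 9*j^2 + 23*j - 15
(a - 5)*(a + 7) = a^2 + 2*a - 35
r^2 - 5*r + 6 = (r - 3)*(r - 2)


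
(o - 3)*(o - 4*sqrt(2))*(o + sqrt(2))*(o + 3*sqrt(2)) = o^4 - 3*o^3 - 26*o^2 - 24*sqrt(2)*o + 78*o + 72*sqrt(2)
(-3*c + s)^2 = 9*c^2 - 6*c*s + s^2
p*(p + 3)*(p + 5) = p^3 + 8*p^2 + 15*p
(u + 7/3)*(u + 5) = u^2 + 22*u/3 + 35/3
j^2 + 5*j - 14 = (j - 2)*(j + 7)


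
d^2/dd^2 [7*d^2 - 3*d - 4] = 14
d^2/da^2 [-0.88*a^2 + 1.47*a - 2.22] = -1.76000000000000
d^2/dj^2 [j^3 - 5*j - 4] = 6*j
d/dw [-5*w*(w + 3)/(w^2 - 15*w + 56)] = 10*(9*w^2 - 56*w - 84)/(w^4 - 30*w^3 + 337*w^2 - 1680*w + 3136)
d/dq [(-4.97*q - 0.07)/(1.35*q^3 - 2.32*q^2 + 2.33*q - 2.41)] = (13.419*q^3 - 11.2469*q^2 - 0.3248*q + 12.1408)/(1.8225*q^6 - 6.264*q^5 + 11.6734*q^4 - 17.3182*q^3 + 16.6113*q^2 - 11.2306*q + 5.8081)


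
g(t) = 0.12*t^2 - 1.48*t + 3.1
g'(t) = 0.24*t - 1.48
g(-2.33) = 7.20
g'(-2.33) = -2.04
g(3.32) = -0.49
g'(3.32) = -0.68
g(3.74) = -0.76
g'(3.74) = -0.58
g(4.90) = -1.27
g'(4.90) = -0.30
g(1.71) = 0.92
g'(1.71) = -1.07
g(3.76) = -0.77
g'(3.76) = -0.58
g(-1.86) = 6.27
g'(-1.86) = -1.93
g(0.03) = 3.06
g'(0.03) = -1.47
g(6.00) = -1.46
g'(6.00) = -0.04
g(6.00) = -1.46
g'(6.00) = -0.04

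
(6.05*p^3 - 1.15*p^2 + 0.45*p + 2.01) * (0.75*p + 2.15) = 4.5375*p^4 + 12.145*p^3 - 2.135*p^2 + 2.475*p + 4.3215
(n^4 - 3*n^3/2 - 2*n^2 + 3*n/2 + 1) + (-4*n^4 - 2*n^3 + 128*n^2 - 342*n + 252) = -3*n^4 - 7*n^3/2 + 126*n^2 - 681*n/2 + 253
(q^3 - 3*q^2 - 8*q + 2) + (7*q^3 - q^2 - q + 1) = 8*q^3 - 4*q^2 - 9*q + 3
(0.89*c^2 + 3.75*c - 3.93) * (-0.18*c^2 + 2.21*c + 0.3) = -0.1602*c^4 + 1.2919*c^3 + 9.2619*c^2 - 7.5603*c - 1.179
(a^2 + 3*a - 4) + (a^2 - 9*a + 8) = 2*a^2 - 6*a + 4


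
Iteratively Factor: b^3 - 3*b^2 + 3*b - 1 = (b - 1)*(b^2 - 2*b + 1) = (b - 1)^2*(b - 1)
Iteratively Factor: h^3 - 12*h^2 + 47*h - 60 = (h - 3)*(h^2 - 9*h + 20) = (h - 4)*(h - 3)*(h - 5)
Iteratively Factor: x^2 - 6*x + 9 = (x - 3)*(x - 3)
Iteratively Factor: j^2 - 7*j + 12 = (j - 3)*(j - 4)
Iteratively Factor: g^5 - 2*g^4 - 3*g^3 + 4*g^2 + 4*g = (g - 2)*(g^4 - 3*g^2 - 2*g) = g*(g - 2)*(g^3 - 3*g - 2) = g*(g - 2)*(g + 1)*(g^2 - g - 2) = g*(g - 2)*(g + 1)^2*(g - 2)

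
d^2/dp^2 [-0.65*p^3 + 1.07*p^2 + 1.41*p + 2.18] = 2.14 - 3.9*p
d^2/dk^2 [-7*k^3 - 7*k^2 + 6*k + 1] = -42*k - 14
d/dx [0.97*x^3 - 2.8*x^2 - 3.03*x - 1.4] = 2.91*x^2 - 5.6*x - 3.03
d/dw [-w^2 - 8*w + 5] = -2*w - 8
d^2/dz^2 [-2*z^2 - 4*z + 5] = -4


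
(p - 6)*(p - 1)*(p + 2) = p^3 - 5*p^2 - 8*p + 12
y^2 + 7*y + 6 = (y + 1)*(y + 6)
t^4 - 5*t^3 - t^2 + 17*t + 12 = (t - 4)*(t - 3)*(t + 1)^2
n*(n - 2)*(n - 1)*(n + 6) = n^4 + 3*n^3 - 16*n^2 + 12*n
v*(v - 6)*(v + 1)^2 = v^4 - 4*v^3 - 11*v^2 - 6*v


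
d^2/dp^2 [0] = 0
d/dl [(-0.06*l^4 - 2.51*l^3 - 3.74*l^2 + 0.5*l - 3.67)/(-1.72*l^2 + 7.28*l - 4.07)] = (0.2064*l^5 + 3.0068*l^4 - 35.5688*l^3 + 4.27989999999999*l^2 + 17.8188*l + 24.6826)/(2.9584*l^4 - 25.0432*l^3 + 66.9992*l^2 - 59.2592*l + 16.5649)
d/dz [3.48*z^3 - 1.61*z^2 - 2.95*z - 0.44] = 10.44*z^2 - 3.22*z - 2.95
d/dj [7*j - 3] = 7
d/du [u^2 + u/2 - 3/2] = 2*u + 1/2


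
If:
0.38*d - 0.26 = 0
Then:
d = 0.68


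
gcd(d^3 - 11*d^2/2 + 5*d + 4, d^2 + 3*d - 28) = d - 4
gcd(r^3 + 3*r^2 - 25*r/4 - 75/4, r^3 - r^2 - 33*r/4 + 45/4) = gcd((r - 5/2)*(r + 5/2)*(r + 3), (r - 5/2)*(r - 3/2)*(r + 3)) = r^2 + r/2 - 15/2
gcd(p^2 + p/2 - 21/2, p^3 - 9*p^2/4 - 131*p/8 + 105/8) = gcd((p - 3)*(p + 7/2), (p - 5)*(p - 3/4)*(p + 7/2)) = p + 7/2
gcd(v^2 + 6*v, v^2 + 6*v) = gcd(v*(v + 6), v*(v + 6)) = v^2 + 6*v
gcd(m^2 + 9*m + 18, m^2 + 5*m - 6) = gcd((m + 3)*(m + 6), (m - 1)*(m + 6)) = m + 6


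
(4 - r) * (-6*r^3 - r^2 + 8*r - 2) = 6*r^4 - 23*r^3 - 12*r^2 + 34*r - 8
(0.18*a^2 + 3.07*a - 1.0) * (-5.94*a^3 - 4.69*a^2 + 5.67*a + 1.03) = -1.0692*a^5 - 19.08*a^4 - 7.4377*a^3 + 22.2823*a^2 - 2.5079*a - 1.03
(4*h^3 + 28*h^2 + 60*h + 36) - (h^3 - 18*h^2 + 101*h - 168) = 3*h^3 + 46*h^2 - 41*h + 204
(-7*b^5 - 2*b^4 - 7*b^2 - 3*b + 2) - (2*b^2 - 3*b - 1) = -7*b^5 - 2*b^4 - 9*b^2 + 3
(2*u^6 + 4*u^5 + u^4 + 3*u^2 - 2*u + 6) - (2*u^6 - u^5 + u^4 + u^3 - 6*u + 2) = 5*u^5 - u^3 + 3*u^2 + 4*u + 4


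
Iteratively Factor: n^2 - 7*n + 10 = (n - 5)*(n - 2)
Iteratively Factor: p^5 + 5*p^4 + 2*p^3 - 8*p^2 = (p)*(p^4 + 5*p^3 + 2*p^2 - 8*p) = p*(p + 2)*(p^3 + 3*p^2 - 4*p) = p*(p - 1)*(p + 2)*(p^2 + 4*p) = p^2*(p - 1)*(p + 2)*(p + 4)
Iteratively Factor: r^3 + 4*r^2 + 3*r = (r + 3)*(r^2 + r) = r*(r + 3)*(r + 1)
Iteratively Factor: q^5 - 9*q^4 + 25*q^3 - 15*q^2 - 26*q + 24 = (q + 1)*(q^4 - 10*q^3 + 35*q^2 - 50*q + 24) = (q - 2)*(q + 1)*(q^3 - 8*q^2 + 19*q - 12) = (q - 3)*(q - 2)*(q + 1)*(q^2 - 5*q + 4) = (q - 4)*(q - 3)*(q - 2)*(q + 1)*(q - 1)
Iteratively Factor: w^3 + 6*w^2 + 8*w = (w)*(w^2 + 6*w + 8) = w*(w + 4)*(w + 2)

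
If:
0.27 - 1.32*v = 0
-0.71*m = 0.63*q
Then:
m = -0.887323943661972*q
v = 0.20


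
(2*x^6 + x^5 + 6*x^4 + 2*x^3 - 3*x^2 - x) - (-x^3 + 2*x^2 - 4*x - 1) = 2*x^6 + x^5 + 6*x^4 + 3*x^3 - 5*x^2 + 3*x + 1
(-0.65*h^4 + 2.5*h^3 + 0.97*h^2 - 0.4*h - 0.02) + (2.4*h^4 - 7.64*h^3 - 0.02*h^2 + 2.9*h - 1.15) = 1.75*h^4 - 5.14*h^3 + 0.95*h^2 + 2.5*h - 1.17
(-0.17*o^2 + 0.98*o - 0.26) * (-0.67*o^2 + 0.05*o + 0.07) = 0.1139*o^4 - 0.6651*o^3 + 0.2113*o^2 + 0.0556*o - 0.0182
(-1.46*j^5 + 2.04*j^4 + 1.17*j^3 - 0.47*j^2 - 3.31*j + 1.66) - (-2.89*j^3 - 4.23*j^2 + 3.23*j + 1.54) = -1.46*j^5 + 2.04*j^4 + 4.06*j^3 + 3.76*j^2 - 6.54*j + 0.12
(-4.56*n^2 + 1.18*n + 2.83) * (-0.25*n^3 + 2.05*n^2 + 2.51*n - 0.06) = 1.14*n^5 - 9.643*n^4 - 9.7341*n^3 + 9.0369*n^2 + 7.0325*n - 0.1698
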